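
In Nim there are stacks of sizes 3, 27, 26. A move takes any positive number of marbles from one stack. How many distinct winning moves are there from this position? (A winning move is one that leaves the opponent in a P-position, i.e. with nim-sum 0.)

3

Bitwise XOR of the heap sizes:
  00011  (3)
  11011  (27)
  11010  (26)
  -----
  00010  (2)
The overall nim-sum is X = 2. A stack of size p has a winning move iff p XOR X < p (reduce it to p XOR X).
  3: 3 XOR 2 = 1 < 3 — winning move (to 1).
  27: 27 XOR 2 = 25 < 27 — winning move (to 25).
  26: 26 XOR 2 = 24 < 26 — winning move (to 24).
That gives 3 winning moves.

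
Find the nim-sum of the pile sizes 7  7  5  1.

4

Nim-sum: 7 ^ 7 ^ 5 ^ 1 = 4.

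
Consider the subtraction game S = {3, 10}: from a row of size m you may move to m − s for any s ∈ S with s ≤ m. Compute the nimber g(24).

1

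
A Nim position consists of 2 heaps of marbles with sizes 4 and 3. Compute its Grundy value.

7

Nim-sum: 4 XOR 3 = 7.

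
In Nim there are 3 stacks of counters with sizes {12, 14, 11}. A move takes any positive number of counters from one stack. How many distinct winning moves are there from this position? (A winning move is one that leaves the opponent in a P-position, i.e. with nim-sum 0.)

Compute the nim-sum pairwise:
12 XOR 14 = 2
2 XOR 11 = 9
The overall nim-sum is X = 9. A stack of size p has a winning move iff p XOR X < p (reduce it to p XOR X).
  12: 12 XOR 9 = 5 < 12 — winning move (to 5).
  14: 14 XOR 9 = 7 < 14 — winning move (to 7).
  11: 11 XOR 9 = 2 < 11 — winning move (to 2).
That gives 3 winning moves.

3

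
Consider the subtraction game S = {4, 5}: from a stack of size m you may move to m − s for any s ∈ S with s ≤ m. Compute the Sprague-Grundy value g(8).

2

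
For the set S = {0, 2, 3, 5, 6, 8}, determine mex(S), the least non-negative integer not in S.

1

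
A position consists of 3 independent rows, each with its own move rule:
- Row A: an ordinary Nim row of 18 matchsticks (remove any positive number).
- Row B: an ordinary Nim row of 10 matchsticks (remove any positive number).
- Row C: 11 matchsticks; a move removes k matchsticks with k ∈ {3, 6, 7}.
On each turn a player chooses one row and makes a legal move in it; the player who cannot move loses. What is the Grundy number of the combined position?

Row A is a plain Nim row of size 18, so its Grundy value is 18.
Row B is a plain Nim row of size 10, so its Grundy value is 10.
For row C, compute g(0), g(1), … with moves {3, 6, 7}:
k:     0  1  2  3  4  5  6  7  8  9 10 11
g(k):  0  0  0  1  1  1  2  2  2  3  0  0
So g(11) = 0.
By the Sprague-Grundy theorem, the Grundy value of a sum of independent games is the XOR of the component values.
Combined value = 18 XOR 10 XOR 0 = 24.

24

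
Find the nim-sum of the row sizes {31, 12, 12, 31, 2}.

Compute the nim-sum pairwise:
31 XOR 12 = 19
19 XOR 12 = 31
31 XOR 31 = 0
0 XOR 2 = 2

2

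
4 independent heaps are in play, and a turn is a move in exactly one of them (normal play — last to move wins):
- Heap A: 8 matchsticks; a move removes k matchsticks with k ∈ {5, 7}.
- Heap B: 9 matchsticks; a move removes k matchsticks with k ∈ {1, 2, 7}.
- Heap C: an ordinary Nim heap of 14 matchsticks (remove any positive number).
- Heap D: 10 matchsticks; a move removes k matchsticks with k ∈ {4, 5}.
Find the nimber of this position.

15

For heap A, compute g(0), g(1), … with moves {5, 7}:
g(0) = mex{} = 0
g(1) = mex{} = 0
g(2) = mex{} = 0
g(3) = mex{} = 0
g(4) = mex{} = 0
g(5) = mex{0} = 1
g(6) = mex{0} = 1
g(7) = mex{0} = 1
g(8) = mex{0} = 1
So g(8) = 1.
Grundy values for heap B (subtraction set {1, 2, 7}):
g(0) = mex{} = 0
g(1) = mex{0} = 1
g(2) = mex{0,1} = 2
g(3) = mex{1,2} = 0
g(4) = mex{0,2} = 1
g(5) = mex{0,1} = 2
g(6) = mex{1,2} = 0
g(7) = mex{0,2} = 1
g(8) = mex{0,1} = 2
g(9) = mex{1,2} = 0
So g(9) = 0.
Heap C is a plain Nim heap of size 14, so its Grundy value is 14.
Build the Grundy sequence for heap D with g(k) = mex{g(k−s) : s ∈ {4, 5}, s ≤ k}:
k:     0  1  2  3  4  5  6  7  8  9 10
g(k):  0  0  0  0  1  1  1  1  2  0  0
So g(10) = 0.
By the Sprague-Grundy theorem, the Grundy value of a sum of independent games is the XOR of the component values.
Combined value = 1 XOR 0 XOR 14 XOR 0 = 15.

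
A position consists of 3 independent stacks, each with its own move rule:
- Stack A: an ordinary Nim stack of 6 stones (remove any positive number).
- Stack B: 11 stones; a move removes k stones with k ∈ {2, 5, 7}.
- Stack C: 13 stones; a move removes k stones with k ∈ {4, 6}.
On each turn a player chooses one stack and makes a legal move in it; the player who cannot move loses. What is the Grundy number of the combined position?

5

Stack A is a plain Nim stack of size 6, so its Grundy value is 6.
Grundy values for stack B (subtraction set {2, 5, 7}):
k:     0  1  2  3  4  5  6  7  8  9 10 11
g(k):  0  0  1  1  0  2  1  3  2  2  0  3
So g(11) = 3.
Grundy values for stack C (subtraction set {4, 6}):
g(0) = mex{} = 0
g(1) = mex{} = 0
g(2) = mex{} = 0
g(3) = mex{} = 0
g(4) = mex{0} = 1
g(5) = mex{0} = 1
g(6) = mex{0} = 1
g(7) = mex{0} = 1
g(8) = mex{0,1} = 2
g(9) = mex{0,1} = 2
g(10) = mex{1} = 0
g(11) = mex{1} = 0
g(12) = mex{1,2} = 0
g(13) = mex{1,2} = 0
So g(13) = 0.
The value of a disjunctive sum is the nim-sum of the parts.
Combined value = 6 ⊕ 3 ⊕ 0 = 5.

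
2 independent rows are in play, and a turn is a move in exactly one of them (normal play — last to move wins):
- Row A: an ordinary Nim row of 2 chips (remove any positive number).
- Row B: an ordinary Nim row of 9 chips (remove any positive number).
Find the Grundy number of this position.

Row A is a plain Nim row of size 2, so its Grundy value is 2.
Row B is a plain Nim row of size 9, so its Grundy value is 9.
The value of a disjunctive sum is the nim-sum of the parts.
Combined value = 2 ⊕ 9 = 11.

11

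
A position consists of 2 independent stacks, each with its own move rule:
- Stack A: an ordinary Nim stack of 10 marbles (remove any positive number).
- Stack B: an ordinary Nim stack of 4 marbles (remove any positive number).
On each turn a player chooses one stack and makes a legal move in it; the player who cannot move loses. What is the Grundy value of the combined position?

14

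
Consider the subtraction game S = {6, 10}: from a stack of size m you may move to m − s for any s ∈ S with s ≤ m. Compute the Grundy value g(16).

0

Compute g(0), g(1), … for moves {6, 10}:
k:     0  1  2  3  4  5  6  7  8  9 10 11 12 13 14 15 16
g(k):  0  0  0  0  0  0  1  1  1  1  1  1  2  2  2  2  0
So g(16) = 0.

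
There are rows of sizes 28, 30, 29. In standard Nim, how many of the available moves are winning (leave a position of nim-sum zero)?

Nim-sum: 28 ^ 30 ^ 29 = 31.
The overall nim-sum is X = 31. A row of size p has a winning move iff p XOR X < p (reduce it to p XOR X).
  28: 28 XOR 31 = 3 < 28 — winning move (to 3).
  30: 30 XOR 31 = 1 < 30 — winning move (to 1).
  29: 29 XOR 31 = 2 < 29 — winning move (to 2).
That gives 3 winning moves.

3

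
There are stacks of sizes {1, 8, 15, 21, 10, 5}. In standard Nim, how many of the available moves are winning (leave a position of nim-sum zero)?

Write each in binary and XOR column by column:
  00001  (1)
  01000  (8)
  01111  (15)
  10101  (21)
  01010  (10)
  00101  (5)
  -----
  11100  (28)
The overall nim-sum is X = 28. A stack of size p has a winning move iff p XOR X < p (reduce it to p XOR X).
  1: 1 XOR 28 = 29 ≥ 1 — no move.
  8: 8 XOR 28 = 20 ≥ 8 — no move.
  15: 15 XOR 28 = 19 ≥ 15 — no move.
  21: 21 XOR 28 = 9 < 21 — winning move (to 9).
  10: 10 XOR 28 = 22 ≥ 10 — no move.
  5: 5 XOR 28 = 25 ≥ 5 — no move.
That gives 1 winning move.

1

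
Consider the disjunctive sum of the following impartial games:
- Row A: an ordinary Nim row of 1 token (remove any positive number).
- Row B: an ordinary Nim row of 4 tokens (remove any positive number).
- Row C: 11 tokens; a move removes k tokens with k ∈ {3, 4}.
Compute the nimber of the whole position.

4

Row A is a plain Nim row of size 1, so its Grundy value is 1.
Row B is a plain Nim row of size 4, so its Grundy value is 4.
Grundy values for row C (subtraction set {3, 4}):
g(0) = mex{} = 0
g(1) = mex{} = 0
g(2) = mex{} = 0
g(3) = mex{0} = 1
g(4) = mex{0} = 1
g(5) = mex{0} = 1
g(6) = mex{0,1} = 2
g(7) = mex{1} = 0
g(8) = mex{1} = 0
g(9) = mex{1,2} = 0
g(10) = mex{0,2} = 1
g(11) = mex{0} = 1
So g(11) = 1.
The value of a disjunctive sum is the nim-sum of the parts.
Combined value = 1 XOR 4 XOR 1 = 4.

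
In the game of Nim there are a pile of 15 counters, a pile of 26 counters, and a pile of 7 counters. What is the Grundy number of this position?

Nim-sum: 15 ^ 26 ^ 7 = 18.

18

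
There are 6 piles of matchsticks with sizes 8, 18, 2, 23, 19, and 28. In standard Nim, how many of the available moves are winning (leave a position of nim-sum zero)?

Bitwise XOR of the heap sizes:
  01000  (8)
  10010  (18)
  00010  (2)
  10111  (23)
  10011  (19)
  11100  (28)
  -----
  00000  (0)
The nim-sum is already 0, so every move leaves a nonzero nim-sum — there are no winning moves.

0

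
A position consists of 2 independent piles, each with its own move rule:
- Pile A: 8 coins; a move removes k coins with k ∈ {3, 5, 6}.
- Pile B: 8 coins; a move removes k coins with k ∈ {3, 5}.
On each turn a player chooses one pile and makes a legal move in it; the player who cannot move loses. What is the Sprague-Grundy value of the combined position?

2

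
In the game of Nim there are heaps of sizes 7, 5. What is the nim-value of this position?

2

Compute the nim-sum pairwise:
7 ⊕ 5 = 2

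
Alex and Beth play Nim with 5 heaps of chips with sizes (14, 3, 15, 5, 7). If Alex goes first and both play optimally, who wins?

Beth wins

Nim-sum: 14 ^ 3 ^ 15 ^ 5 ^ 7 = 0.
The nim-sum is 0, so this is a P-position: the player to move is in a losing position under optimal play; Alex is about to move from it and so loses — Beth wins.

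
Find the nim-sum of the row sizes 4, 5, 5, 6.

2

Nim-sum: 4 ⊕ 5 ⊕ 5 ⊕ 6 = 2.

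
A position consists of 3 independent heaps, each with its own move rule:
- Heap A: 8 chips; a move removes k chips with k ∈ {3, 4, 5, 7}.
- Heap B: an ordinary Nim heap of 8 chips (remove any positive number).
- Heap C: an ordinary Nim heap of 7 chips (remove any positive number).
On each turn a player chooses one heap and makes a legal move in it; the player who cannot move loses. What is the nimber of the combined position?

13

For heap A, compute g(0), g(1), … with moves {3, 4, 5, 7}:
g(0) = mex{} = 0
g(1) = mex{} = 0
g(2) = mex{} = 0
g(3) = mex{0} = 1
g(4) = mex{0} = 1
g(5) = mex{0} = 1
g(6) = mex{0,1} = 2
g(7) = mex{0,1} = 2
g(8) = mex{0,1} = 2
So g(8) = 2.
Heap B is a plain Nim heap of size 8, so its Grundy value is 8.
Heap C is a plain Nim heap of size 7, so its Grundy value is 7.
By the Sprague-Grundy theorem, the Grundy value of a sum of independent games is the XOR of the component values.
Combined value = 2 ⊕ 8 ⊕ 7 = 13.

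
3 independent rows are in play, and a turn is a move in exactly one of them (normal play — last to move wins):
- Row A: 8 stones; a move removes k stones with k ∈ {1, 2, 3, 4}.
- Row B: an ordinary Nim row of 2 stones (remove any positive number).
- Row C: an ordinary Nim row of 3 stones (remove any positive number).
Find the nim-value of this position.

2

Build the Grundy sequence for row A with g(k) = mex{g(k−s) : s ∈ {1, 2, 3, 4}, s ≤ k}:
k:     0  1  2  3  4  5  6  7  8
g(k):  0  1  2  3  4  0  1  2  3
So g(8) = 3.
Row B is a plain Nim row of size 2, so its Grundy value is 2.
Row C is a plain Nim row of size 3, so its Grundy value is 3.
The value of a disjunctive sum is the nim-sum of the parts.
Combined value = 3 XOR 2 XOR 3 = 2.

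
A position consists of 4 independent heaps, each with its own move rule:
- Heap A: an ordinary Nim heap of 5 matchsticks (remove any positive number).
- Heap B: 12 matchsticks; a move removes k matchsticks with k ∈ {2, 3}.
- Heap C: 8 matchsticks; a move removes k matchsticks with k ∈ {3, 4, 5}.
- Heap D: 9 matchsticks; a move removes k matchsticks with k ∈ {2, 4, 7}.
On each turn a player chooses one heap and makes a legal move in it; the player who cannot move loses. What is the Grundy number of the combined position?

4

Heap A is a plain Nim heap of size 5, so its Grundy value is 5.
Build the Grundy sequence for heap B with g(k) = mex{g(k−s) : s ∈ {2, 3}, s ≤ k}:
g(0) = mex{} = 0
g(1) = mex{} = 0
g(2) = mex{0} = 1
g(3) = mex{0} = 1
g(4) = mex{0,1} = 2
g(5) = mex{1} = 0
g(6) = mex{1,2} = 0
g(7) = mex{0,2} = 1
g(8) = mex{0} = 1
g(9) = mex{0,1} = 2
g(10) = mex{1} = 0
g(11) = mex{1,2} = 0
g(12) = mex{0,2} = 1
So g(12) = 1.
For heap C, compute g(0), g(1), … with moves {3, 4, 5}:
g(0) = mex{} = 0
g(1) = mex{} = 0
g(2) = mex{} = 0
g(3) = mex{0} = 1
g(4) = mex{0} = 1
g(5) = mex{0} = 1
g(6) = mex{0,1} = 2
g(7) = mex{0,1} = 2
g(8) = mex{1} = 0
So g(8) = 0.
Grundy values for heap D (subtraction set {2, 4, 7}):
k:     0  1  2  3  4  5  6  7  8  9
g(k):  0  0  1  1  2  2  0  3  1  0
So g(9) = 0.
By the Sprague-Grundy theorem, the Grundy value of a sum of independent games is the XOR of the component values.
Combined value = 5 XOR 1 XOR 0 XOR 0 = 4.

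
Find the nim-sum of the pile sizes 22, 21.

3

Write each in binary and XOR column by column:
  10110  (22)
  10101  (21)
  -----
  00011  (3)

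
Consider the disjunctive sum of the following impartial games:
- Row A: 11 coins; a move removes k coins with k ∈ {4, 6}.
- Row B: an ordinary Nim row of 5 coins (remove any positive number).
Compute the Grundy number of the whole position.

Build the Grundy sequence for row A with g(k) = mex{g(k−s) : s ∈ {4, 6}, s ≤ k}:
g(0) = mex{} = 0
g(1) = mex{} = 0
g(2) = mex{} = 0
g(3) = mex{} = 0
g(4) = mex{0} = 1
g(5) = mex{0} = 1
g(6) = mex{0} = 1
g(7) = mex{0} = 1
g(8) = mex{0,1} = 2
g(9) = mex{0,1} = 2
g(10) = mex{1} = 0
g(11) = mex{1} = 0
So g(11) = 0.
Row B is a plain Nim row of size 5, so its Grundy value is 5.
The value of a disjunctive sum is the nim-sum of the parts.
Combined value = 0 ⊕ 5 = 5.

5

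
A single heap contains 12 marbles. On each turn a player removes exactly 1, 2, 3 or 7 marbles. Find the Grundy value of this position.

0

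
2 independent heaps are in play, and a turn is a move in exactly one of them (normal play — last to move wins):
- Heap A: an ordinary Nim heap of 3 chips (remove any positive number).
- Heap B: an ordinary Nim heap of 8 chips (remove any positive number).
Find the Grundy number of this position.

Heap A is a plain Nim heap of size 3, so its Grundy value is 3.
Heap B is a plain Nim heap of size 8, so its Grundy value is 8.
By the Sprague-Grundy theorem, the Grundy value of a sum of independent games is the XOR of the component values.
Combined value = 3 ⊕ 8 = 11.

11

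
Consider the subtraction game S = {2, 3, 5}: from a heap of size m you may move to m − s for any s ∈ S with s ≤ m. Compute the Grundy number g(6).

Build the Grundy sequence with g(k) = mex{g(k−s) : s ∈ {2, 3, 5}, s ≤ k}:
k:     0  1  2  3  4  5  6
g(k):  0  0  1  1  2  2  3
So g(6) = 3.

3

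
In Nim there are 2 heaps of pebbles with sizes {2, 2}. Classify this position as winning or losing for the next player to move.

Losing position

Compute the nim-sum pairwise:
2 ⊕ 2 = 0
The nim-sum is 0, so this is a P-position: the player to move is in a losing position under optimal play.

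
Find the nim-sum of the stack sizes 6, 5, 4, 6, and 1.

0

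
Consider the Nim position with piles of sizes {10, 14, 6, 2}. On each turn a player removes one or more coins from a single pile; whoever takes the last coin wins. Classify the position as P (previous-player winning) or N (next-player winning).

Compute the nim-sum pairwise:
10 ^ 14 = 4
4 ^ 6 = 2
2 ^ 2 = 0
The nim-sum is 0, so this is a P-position: the player to move is in a losing position under optimal play.

P-position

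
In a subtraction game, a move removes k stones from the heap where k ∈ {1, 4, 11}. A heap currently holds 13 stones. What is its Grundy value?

1

Grundy values for subtraction set {1, 4, 11}:
g(0) = mex{} = 0
g(1) = mex{0} = 1
g(2) = mex{1} = 0
g(3) = mex{0} = 1
g(4) = mex{0,1} = 2
g(5) = mex{1,2} = 0
g(6) = mex{0} = 1
g(7) = mex{1} = 0
g(8) = mex{0,2} = 1
g(9) = mex{0,1} = 2
g(10) = mex{1,2} = 0
g(11) = mex{0} = 1
g(12) = mex{1} = 0
g(13) = mex{0,2} = 1
So g(13) = 1.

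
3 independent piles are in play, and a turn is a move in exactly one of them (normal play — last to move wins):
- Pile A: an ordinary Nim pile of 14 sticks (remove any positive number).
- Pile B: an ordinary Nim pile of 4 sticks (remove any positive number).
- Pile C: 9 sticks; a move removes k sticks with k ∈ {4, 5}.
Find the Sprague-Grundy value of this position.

10

Pile A is a plain Nim pile of size 14, so its Grundy value is 14.
Pile B is a plain Nim pile of size 4, so its Grundy value is 4.
Grundy values for pile C (subtraction set {4, 5}):
k:     0  1  2  3  4  5  6  7  8  9
g(k):  0  0  0  0  1  1  1  1  2  0
So g(9) = 0.
By the Sprague-Grundy theorem, the Grundy value of a sum of independent games is the XOR of the component values.
Combined value = 14 XOR 4 XOR 0 = 10.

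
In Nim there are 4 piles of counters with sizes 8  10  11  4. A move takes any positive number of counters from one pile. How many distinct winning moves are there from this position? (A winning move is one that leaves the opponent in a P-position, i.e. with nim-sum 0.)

3

Compute the nim-sum pairwise:
8 XOR 10 = 2
2 XOR 11 = 9
9 XOR 4 = 13
The overall nim-sum is X = 13. A pile of size p has a winning move iff p XOR X < p (reduce it to p XOR X).
  8: 8 XOR 13 = 5 < 8 — winning move (to 5).
  10: 10 XOR 13 = 7 < 10 — winning move (to 7).
  11: 11 XOR 13 = 6 < 11 — winning move (to 6).
  4: 4 XOR 13 = 9 ≥ 4 — no move.
That gives 3 winning moves.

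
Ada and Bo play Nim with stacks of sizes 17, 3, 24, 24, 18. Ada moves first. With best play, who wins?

Bo wins

Nim-sum: 17 ⊕ 3 ⊕ 24 ⊕ 24 ⊕ 18 = 0.
The nim-sum is 0, so this is a P-position: the player to move is in a losing position under optimal play; Ada is about to move from it and so loses — Bo wins.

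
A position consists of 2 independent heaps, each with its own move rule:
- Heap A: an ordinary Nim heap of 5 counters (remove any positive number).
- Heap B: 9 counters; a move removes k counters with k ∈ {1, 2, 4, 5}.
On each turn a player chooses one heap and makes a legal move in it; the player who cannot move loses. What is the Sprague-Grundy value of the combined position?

5

Heap A is a plain Nim heap of size 5, so its Grundy value is 5.
Grundy values for heap B (subtraction set {1, 2, 4, 5}):
k:     0  1  2  3  4  5  6  7  8  9
g(k):  0  1  2  0  1  2  0  1  2  0
So g(9) = 0.
By the Sprague-Grundy theorem, the Grundy value of a sum of independent games is the XOR of the component values.
Combined value = 5 XOR 0 = 5.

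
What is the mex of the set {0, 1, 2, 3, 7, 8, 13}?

4

The values 0, 1, 2, 3 are all present; 4 is the first non-negative integer missing from the set.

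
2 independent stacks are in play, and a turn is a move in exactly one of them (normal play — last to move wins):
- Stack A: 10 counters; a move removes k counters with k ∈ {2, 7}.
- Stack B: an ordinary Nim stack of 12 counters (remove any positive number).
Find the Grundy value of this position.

Build the Grundy sequence for stack A with g(k) = mex{g(k−s) : s ∈ {2, 7}, s ≤ k}:
k:     0  1  2  3  4  5  6  7  8  9 10
g(k):  0  0  1  1  0  0  1  1  2  0  0
So g(10) = 0.
Stack B is a plain Nim stack of size 12, so its Grundy value is 12.
The value of a disjunctive sum is the nim-sum of the parts.
Combined value = 0 ⊕ 12 = 12.

12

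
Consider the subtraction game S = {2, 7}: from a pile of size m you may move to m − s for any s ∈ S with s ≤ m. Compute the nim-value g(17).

Build the Grundy sequence with g(k) = mex{g(k−s) : s ∈ {2, 7}, s ≤ k}:
k:     0  1  2  3  4  5  6  7  8  9 10 11 12 13 14 15 16 17
g(k):  0  0  1  1  0  0  1  1  2  0  0  1  1  0  0  1  1  2
So g(17) = 2.

2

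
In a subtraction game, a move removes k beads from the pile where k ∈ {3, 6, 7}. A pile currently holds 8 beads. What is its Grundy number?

2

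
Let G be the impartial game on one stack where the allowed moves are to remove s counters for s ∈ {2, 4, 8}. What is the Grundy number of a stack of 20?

1

Compute g(0), g(1), … for moves {2, 4, 8}:
k:     0  1  2  3  4  5  6  7  8  9 10 11 12 13 14 15 16 17 18 19 20
g(k):  0  0  1  1  2  2  0  0  1  1  2  2  0  0  1  1  2  2  0  0  1
So g(20) = 1.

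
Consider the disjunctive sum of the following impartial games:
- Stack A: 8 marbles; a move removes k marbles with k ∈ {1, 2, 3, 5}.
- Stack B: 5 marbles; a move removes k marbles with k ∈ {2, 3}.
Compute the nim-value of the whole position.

0

Grundy values for stack A (subtraction set {1, 2, 3, 5}):
k:     0  1  2  3  4  5  6  7  8
g(k):  0  1  2  3  0  1  2  3  0
So g(8) = 0.
Grundy values for stack B (subtraction set {2, 3}):
k:     0  1  2  3  4  5
g(k):  0  0  1  1  2  0
So g(5) = 0.
The value of a disjunctive sum is the nim-sum of the parts.
Combined value = 0 XOR 0 = 0.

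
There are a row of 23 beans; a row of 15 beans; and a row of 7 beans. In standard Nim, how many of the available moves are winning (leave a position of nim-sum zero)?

Write each in binary and XOR column by column:
  10111  (23)
  01111  (15)
  00111  (7)
  -----
  11111  (31)
The overall nim-sum is X = 31. A row of size p has a winning move iff p XOR X < p (reduce it to p XOR X).
  23: 23 XOR 31 = 8 < 23 — winning move (to 8).
  15: 15 XOR 31 = 16 ≥ 15 — no move.
  7: 7 XOR 31 = 24 ≥ 7 — no move.
That gives 1 winning move.

1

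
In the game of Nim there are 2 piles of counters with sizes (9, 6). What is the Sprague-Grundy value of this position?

15

Compute the nim-sum pairwise:
9 ⊕ 6 = 15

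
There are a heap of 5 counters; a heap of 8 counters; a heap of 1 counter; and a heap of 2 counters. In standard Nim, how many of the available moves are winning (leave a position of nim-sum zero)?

1

Compute the nim-sum pairwise:
5 ⊕ 8 = 13
13 ⊕ 1 = 12
12 ⊕ 2 = 14
The overall nim-sum is X = 14. A heap of size p has a winning move iff p XOR X < p (reduce it to p XOR X).
  5: 5 XOR 14 = 11 ≥ 5 — no move.
  8: 8 XOR 14 = 6 < 8 — winning move (to 6).
  1: 1 XOR 14 = 15 ≥ 1 — no move.
  2: 2 XOR 14 = 12 ≥ 2 — no move.
That gives 1 winning move.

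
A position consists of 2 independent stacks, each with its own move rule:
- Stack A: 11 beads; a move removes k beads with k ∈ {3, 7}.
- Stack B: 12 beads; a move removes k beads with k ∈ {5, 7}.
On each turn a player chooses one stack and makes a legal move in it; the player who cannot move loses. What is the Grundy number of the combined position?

0

Grundy values for stack A (subtraction set {3, 7}):
k:     0  1  2  3  4  5  6  7  8  9 10 11
g(k):  0  0  0  1  1  1  0  2  2  1  0  0
So g(11) = 0.
For stack B, compute g(0), g(1), … with moves {5, 7}:
g(0) = mex{} = 0
g(1) = mex{} = 0
g(2) = mex{} = 0
g(3) = mex{} = 0
g(4) = mex{} = 0
g(5) = mex{0} = 1
g(6) = mex{0} = 1
g(7) = mex{0} = 1
g(8) = mex{0} = 1
g(9) = mex{0} = 1
g(10) = mex{0,1} = 2
g(11) = mex{0,1} = 2
g(12) = mex{1} = 0
So g(12) = 0.
By the Sprague-Grundy theorem, the Grundy value of a sum of independent games is the XOR of the component values.
Combined value = 0 XOR 0 = 0.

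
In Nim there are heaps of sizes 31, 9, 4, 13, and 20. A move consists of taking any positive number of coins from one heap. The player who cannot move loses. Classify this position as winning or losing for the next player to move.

In binary:
  11111  (31)
  01001  (9)
  00100  (4)
  01101  (13)
  10100  (20)
  -----
  01011  (11)
The nim-sum is 11 ≠ 0, so this is an N-position: the player to move can win.

Winning position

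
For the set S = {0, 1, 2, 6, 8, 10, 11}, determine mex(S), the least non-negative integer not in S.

The values 0, 1, 2 are all present; 3 is the first non-negative integer missing from the set.

3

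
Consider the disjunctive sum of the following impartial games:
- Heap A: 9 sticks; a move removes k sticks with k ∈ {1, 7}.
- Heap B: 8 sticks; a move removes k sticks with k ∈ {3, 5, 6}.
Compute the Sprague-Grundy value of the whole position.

Grundy values for heap A (subtraction set {1, 7}):
g(0) = mex{} = 0
g(1) = mex{0} = 1
g(2) = mex{1} = 0
g(3) = mex{0} = 1
g(4) = mex{1} = 0
g(5) = mex{0} = 1
g(6) = mex{1} = 0
g(7) = mex{0} = 1
g(8) = mex{1} = 0
g(9) = mex{0} = 1
So g(9) = 1.
For heap B, compute g(0), g(1), … with moves {3, 5, 6}:
g(0) = mex{} = 0
g(1) = mex{} = 0
g(2) = mex{} = 0
g(3) = mex{0} = 1
g(4) = mex{0} = 1
g(5) = mex{0} = 1
g(6) = mex{0,1} = 2
g(7) = mex{0,1} = 2
g(8) = mex{0,1} = 2
So g(8) = 2.
The value of a disjunctive sum is the nim-sum of the parts.
Combined value = 1 ⊕ 2 = 3.

3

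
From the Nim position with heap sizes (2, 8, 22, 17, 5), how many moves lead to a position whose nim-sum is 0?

Nim-sum: 2 ⊕ 8 ⊕ 22 ⊕ 17 ⊕ 5 = 8.
The overall nim-sum is X = 8. A heap of size p has a winning move iff p XOR X < p (reduce it to p XOR X).
  2: 2 XOR 8 = 10 ≥ 2 — no move.
  8: 8 XOR 8 = 0 < 8 — winning move (to 0).
  22: 22 XOR 8 = 30 ≥ 22 — no move.
  17: 17 XOR 8 = 25 ≥ 17 — no move.
  5: 5 XOR 8 = 13 ≥ 5 — no move.
That gives 1 winning move.

1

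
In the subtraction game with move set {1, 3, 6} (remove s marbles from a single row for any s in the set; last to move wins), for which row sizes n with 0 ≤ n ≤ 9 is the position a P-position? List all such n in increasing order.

Grundy values for subtraction set {1, 3, 6}:
g(0) = mex{} = 0
g(1) = mex{0} = 1
g(2) = mex{1} = 0
g(3) = mex{0} = 1
g(4) = mex{1} = 0
g(5) = mex{0} = 1
g(6) = mex{0,1} = 2
g(7) = mex{0,1,2} = 3
g(8) = mex{0,1,3} = 2
g(9) = mex{1,2} = 0
The P-positions (g = 0) in 0..9 are 0, 2, 4, 9.

0, 2, 4, 9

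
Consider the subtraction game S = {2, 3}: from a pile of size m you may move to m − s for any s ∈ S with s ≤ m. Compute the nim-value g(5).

0

Compute g(0), g(1), … for moves {2, 3}:
k:     0  1  2  3  4  5
g(k):  0  0  1  1  2  0
So g(5) = 0.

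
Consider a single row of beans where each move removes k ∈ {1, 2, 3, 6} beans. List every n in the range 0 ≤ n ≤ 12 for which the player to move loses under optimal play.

0, 4, 8, 12

Compute g(0), g(1), … for moves {1, 2, 3, 6}:
k:     0  1  2  3  4  5  6  7  8  9 10 11 12
g(k):  0  1  2  3  0  1  2  3  0  1  2  3  0
The P-positions (g = 0) in 0..12 are 0, 4, 8, 12.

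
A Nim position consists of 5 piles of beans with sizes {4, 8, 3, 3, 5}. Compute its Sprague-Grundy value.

9

In binary:
  0100  (4)
  1000  (8)
  0011  (3)
  0011  (3)
  0101  (5)
  ----
  1001  (9)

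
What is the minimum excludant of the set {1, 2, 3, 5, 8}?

0

0 is not in the set, so the mex is 0.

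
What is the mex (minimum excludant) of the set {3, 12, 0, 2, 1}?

The values 0, 1, 2, 3 are all present; 4 is the first non-negative integer missing from the set.

4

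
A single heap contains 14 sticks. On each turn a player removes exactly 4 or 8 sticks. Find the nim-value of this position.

Build the Grundy sequence with g(k) = mex{g(k−s) : s ∈ {4, 8}, s ≤ k}:
g(0) = mex{} = 0
g(1) = mex{} = 0
g(2) = mex{} = 0
g(3) = mex{} = 0
g(4) = mex{0} = 1
g(5) = mex{0} = 1
g(6) = mex{0} = 1
g(7) = mex{0} = 1
g(8) = mex{0,1} = 2
g(9) = mex{0,1} = 2
g(10) = mex{0,1} = 2
g(11) = mex{0,1} = 2
g(12) = mex{1,2} = 0
g(13) = mex{1,2} = 0
g(14) = mex{1,2} = 0
So g(14) = 0.

0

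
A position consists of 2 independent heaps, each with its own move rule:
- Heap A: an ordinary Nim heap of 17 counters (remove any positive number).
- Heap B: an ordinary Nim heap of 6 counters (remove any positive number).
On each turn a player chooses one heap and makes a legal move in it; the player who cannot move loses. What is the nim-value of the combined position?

Heap A is a plain Nim heap of size 17, so its Grundy value is 17.
Heap B is a plain Nim heap of size 6, so its Grundy value is 6.
By the Sprague-Grundy theorem, the Grundy value of a sum of independent games is the XOR of the component values.
Combined value = 17 ⊕ 6 = 23.

23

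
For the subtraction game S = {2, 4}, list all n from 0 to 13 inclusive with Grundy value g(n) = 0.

Compute g(0), g(1), … for moves {2, 4}:
k:     0  1  2  3  4  5  6  7  8  9 10 11 12 13
g(k):  0  0  1  1  2  2  0  0  1  1  2  2  0  0
The P-positions (g = 0) in 0..13 are 0, 1, 6, 7, 12, 13.

0, 1, 6, 7, 12, 13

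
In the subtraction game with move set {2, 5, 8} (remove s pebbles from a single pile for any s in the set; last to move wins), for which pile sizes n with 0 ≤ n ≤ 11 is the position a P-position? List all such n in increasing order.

0, 1, 4, 7, 10, 11

Grundy values for subtraction set {2, 5, 8}:
g(0) = mex{} = 0
g(1) = mex{} = 0
g(2) = mex{0} = 1
g(3) = mex{0} = 1
g(4) = mex{1} = 0
g(5) = mex{0,1} = 2
g(6) = mex{0} = 1
g(7) = mex{1,2} = 0
g(8) = mex{0,1} = 2
g(9) = mex{0} = 1
g(10) = mex{1,2} = 0
g(11) = mex{1} = 0
The P-positions (g = 0) in 0..11 are 0, 1, 4, 7, 10, 11.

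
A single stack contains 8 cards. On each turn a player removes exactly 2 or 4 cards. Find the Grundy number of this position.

1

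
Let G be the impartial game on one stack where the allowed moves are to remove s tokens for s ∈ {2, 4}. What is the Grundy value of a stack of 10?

2

Grundy values for subtraction set {2, 4}:
g(0) = mex{} = 0
g(1) = mex{} = 0
g(2) = mex{0} = 1
g(3) = mex{0} = 1
g(4) = mex{0,1} = 2
g(5) = mex{0,1} = 2
g(6) = mex{1,2} = 0
g(7) = mex{1,2} = 0
g(8) = mex{0,2} = 1
g(9) = mex{0,2} = 1
g(10) = mex{0,1} = 2
So g(10) = 2.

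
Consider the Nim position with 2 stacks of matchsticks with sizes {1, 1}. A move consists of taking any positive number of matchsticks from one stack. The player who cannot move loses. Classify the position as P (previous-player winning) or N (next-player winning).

P-position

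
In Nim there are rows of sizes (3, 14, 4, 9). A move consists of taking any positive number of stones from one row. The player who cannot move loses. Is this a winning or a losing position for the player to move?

Losing position

Compute the nim-sum pairwise:
3 ⊕ 14 = 13
13 ⊕ 4 = 9
9 ⊕ 9 = 0
The nim-sum is 0, so this is a P-position: the player to move is in a losing position under optimal play.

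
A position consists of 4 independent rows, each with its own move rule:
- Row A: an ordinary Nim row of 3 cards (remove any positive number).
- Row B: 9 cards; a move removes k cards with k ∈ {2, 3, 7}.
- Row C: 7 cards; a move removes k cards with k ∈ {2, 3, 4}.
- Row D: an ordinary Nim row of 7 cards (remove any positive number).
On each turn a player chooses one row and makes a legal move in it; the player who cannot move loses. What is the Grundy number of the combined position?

Row A is a plain Nim row of size 3, so its Grundy value is 3.
Grundy values for row B (subtraction set {2, 3, 7}):
k:     0  1  2  3  4  5  6  7  8  9
g(k):  0  0  1  1  2  0  0  1  1  2
So g(9) = 2.
For row C, compute g(0), g(1), … with moves {2, 3, 4}:
k:     0  1  2  3  4  5  6  7
g(k):  0  0  1  1  2  2  0  0
So g(7) = 0.
Row D is a plain Nim row of size 7, so its Grundy value is 7.
By the Sprague-Grundy theorem, the Grundy value of a sum of independent games is the XOR of the component values.
Combined value = 3 ⊕ 2 ⊕ 0 ⊕ 7 = 6.

6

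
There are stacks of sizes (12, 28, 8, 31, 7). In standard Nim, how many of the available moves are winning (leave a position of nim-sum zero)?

Write each in binary and XOR column by column:
  01100  (12)
  11100  (28)
  01000  (8)
  11111  (31)
  00111  (7)
  -----
  00000  (0)
The nim-sum is already 0, so every move leaves a nonzero nim-sum — there are no winning moves.

0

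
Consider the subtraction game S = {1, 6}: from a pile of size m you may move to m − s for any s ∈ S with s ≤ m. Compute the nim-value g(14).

0

Build the Grundy sequence with g(k) = mex{g(k−s) : s ∈ {1, 6}, s ≤ k}:
k:     0  1  2  3  4  5  6  7  8  9 10 11 12 13 14
g(k):  0  1  0  1  0  1  2  0  1  0  1  0  1  2  0
So g(14) = 0.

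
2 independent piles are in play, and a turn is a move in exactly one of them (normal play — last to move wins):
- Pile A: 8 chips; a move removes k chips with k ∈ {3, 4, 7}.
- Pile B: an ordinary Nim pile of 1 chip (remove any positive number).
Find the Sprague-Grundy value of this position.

Build the Grundy sequence for pile A with g(k) = mex{g(k−s) : s ∈ {3, 4, 7}, s ≤ k}:
k:     0  1  2  3  4  5  6  7  8
g(k):  0  0  0  1  1  1  2  2  2
So g(8) = 2.
Pile B is a plain Nim pile of size 1, so its Grundy value is 1.
The value of a disjunctive sum is the nim-sum of the parts.
Combined value = 2 ⊕ 1 = 3.

3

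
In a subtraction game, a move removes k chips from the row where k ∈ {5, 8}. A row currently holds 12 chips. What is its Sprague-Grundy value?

Grundy values for subtraction set {5, 8}:
k:     0  1  2  3  4  5  6  7  8  9 10 11 12
g(k):  0  0  0  0  0  1  1  1  1  1  2  2  2
So g(12) = 2.

2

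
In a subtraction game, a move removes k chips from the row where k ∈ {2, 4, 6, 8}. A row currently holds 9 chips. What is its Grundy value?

Build the Grundy sequence with g(k) = mex{g(k−s) : s ∈ {2, 4, 6, 8}, s ≤ k}:
k:     0  1  2  3  4  5  6  7  8  9
g(k):  0  0  1  1  2  2  3  3  4  4
So g(9) = 4.

4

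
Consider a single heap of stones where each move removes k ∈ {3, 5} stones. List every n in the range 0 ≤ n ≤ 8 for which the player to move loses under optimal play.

Compute g(0), g(1), … for moves {3, 5}:
k:     0  1  2  3  4  5  6  7  8
g(k):  0  0  0  1  1  1  2  2  0
The P-positions (g = 0) in 0..8 are 0, 1, 2, 8.

0, 1, 2, 8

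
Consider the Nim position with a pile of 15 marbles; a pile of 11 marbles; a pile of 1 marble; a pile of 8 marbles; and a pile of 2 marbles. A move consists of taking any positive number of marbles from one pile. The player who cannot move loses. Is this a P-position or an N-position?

Compute the nim-sum pairwise:
15 XOR 11 = 4
4 XOR 1 = 5
5 XOR 8 = 13
13 XOR 2 = 15
The nim-sum is 15 ≠ 0, so this is an N-position: the player to move can win.

N-position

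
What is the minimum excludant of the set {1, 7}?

0

0 is not in the set, so the mex is 0.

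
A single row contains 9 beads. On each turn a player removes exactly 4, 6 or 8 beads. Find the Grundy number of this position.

Compute g(0), g(1), … for moves {4, 6, 8}:
g(0) = mex{} = 0
g(1) = mex{} = 0
g(2) = mex{} = 0
g(3) = mex{} = 0
g(4) = mex{0} = 1
g(5) = mex{0} = 1
g(6) = mex{0} = 1
g(7) = mex{0} = 1
g(8) = mex{0,1} = 2
g(9) = mex{0,1} = 2
So g(9) = 2.

2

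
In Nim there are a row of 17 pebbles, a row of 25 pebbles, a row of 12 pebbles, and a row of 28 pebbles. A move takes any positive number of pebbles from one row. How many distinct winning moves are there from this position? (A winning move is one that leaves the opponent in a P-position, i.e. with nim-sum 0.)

Compute the nim-sum pairwise:
17 ⊕ 25 = 8
8 ⊕ 12 = 4
4 ⊕ 28 = 24
The overall nim-sum is X = 24. A row of size p has a winning move iff p XOR X < p (reduce it to p XOR X).
  17: 17 XOR 24 = 9 < 17 — winning move (to 9).
  25: 25 XOR 24 = 1 < 25 — winning move (to 1).
  12: 12 XOR 24 = 20 ≥ 12 — no move.
  28: 28 XOR 24 = 4 < 28 — winning move (to 4).
That gives 3 winning moves.

3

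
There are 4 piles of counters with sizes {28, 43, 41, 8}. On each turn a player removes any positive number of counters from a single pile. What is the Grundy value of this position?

Compute the nim-sum pairwise:
28 ^ 43 = 55
55 ^ 41 = 30
30 ^ 8 = 22

22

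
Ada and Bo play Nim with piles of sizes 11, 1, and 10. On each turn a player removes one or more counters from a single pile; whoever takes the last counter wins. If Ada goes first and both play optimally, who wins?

Bitwise XOR of the heap sizes:
  1011  (11)
  0001  (1)
  1010  (10)
  ----
  0000  (0)
The nim-sum is 0, so this is a P-position: the player to move is in a losing position under optimal play; Ada is about to move from it and so loses — Bo wins.

Bo wins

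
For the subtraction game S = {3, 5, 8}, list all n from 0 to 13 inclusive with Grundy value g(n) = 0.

0, 1, 2, 11, 12, 13

Grundy values for subtraction set {3, 5, 8}:
k:     0  1  2  3  4  5  6  7  8  9 10 11 12 13
g(k):  0  0  0  1  1  1  2  2  2  3  3  0  0  0
The P-positions (g = 0) in 0..13 are 0, 1, 2, 11, 12, 13.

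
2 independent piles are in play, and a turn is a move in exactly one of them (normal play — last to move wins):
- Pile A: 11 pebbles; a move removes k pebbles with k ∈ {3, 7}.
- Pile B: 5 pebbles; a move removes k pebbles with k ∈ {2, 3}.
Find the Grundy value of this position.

For pile A, compute g(0), g(1), … with moves {3, 7}:
g(0) = mex{} = 0
g(1) = mex{} = 0
g(2) = mex{} = 0
g(3) = mex{0} = 1
g(4) = mex{0} = 1
g(5) = mex{0} = 1
g(6) = mex{1} = 0
g(7) = mex{0,1} = 2
g(8) = mex{0,1} = 2
g(9) = mex{0} = 1
g(10) = mex{1,2} = 0
g(11) = mex{1,2} = 0
So g(11) = 0.
Grundy values for pile B (subtraction set {2, 3}):
k:     0  1  2  3  4  5
g(k):  0  0  1  1  2  0
So g(5) = 0.
By the Sprague-Grundy theorem, the Grundy value of a sum of independent games is the XOR of the component values.
Combined value = 0 XOR 0 = 0.

0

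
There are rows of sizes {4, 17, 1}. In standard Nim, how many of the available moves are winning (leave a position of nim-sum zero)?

1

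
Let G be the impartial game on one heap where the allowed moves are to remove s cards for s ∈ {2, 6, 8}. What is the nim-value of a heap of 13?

2

Grundy values for subtraction set {2, 6, 8}:
g(0) = mex{} = 0
g(1) = mex{} = 0
g(2) = mex{0} = 1
g(3) = mex{0} = 1
g(4) = mex{1} = 0
g(5) = mex{1} = 0
g(6) = mex{0} = 1
g(7) = mex{0} = 1
g(8) = mex{0,1} = 2
g(9) = mex{0,1} = 2
g(10) = mex{0,1,2} = 3
g(11) = mex{0,1,2} = 3
g(12) = mex{0,1,3} = 2
g(13) = mex{0,1,3} = 2
So g(13) = 2.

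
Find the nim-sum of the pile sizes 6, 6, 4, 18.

Compute the nim-sum pairwise:
6 ⊕ 6 = 0
0 ⊕ 4 = 4
4 ⊕ 18 = 22

22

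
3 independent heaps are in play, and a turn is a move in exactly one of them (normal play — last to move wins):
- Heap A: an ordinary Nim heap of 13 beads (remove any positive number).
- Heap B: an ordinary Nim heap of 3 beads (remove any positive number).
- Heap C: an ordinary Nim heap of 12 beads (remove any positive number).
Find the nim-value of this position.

Heap A is a plain Nim heap of size 13, so its Grundy value is 13.
Heap B is a plain Nim heap of size 3, so its Grundy value is 3.
Heap C is a plain Nim heap of size 12, so its Grundy value is 12.
The value of a disjunctive sum is the nim-sum of the parts.
Combined value = 13 ⊕ 3 ⊕ 12 = 2.

2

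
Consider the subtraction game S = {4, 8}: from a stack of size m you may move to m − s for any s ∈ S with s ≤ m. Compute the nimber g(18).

Compute g(0), g(1), … for moves {4, 8}:
k:     0  1  2  3  4  5  6  7  8  9 10 11 12 13 14 15 16 17 18
g(k):  0  0  0  0  1  1  1  1  2  2  2  2  0  0  0  0  1  1  1
So g(18) = 1.

1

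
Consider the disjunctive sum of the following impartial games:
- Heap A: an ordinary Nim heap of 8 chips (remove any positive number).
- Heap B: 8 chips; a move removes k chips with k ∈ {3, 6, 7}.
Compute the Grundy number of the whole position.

10

Heap A is a plain Nim heap of size 8, so its Grundy value is 8.
For heap B, compute g(0), g(1), … with moves {3, 6, 7}:
g(0) = mex{} = 0
g(1) = mex{} = 0
g(2) = mex{} = 0
g(3) = mex{0} = 1
g(4) = mex{0} = 1
g(5) = mex{0} = 1
g(6) = mex{0,1} = 2
g(7) = mex{0,1} = 2
g(8) = mex{0,1} = 2
So g(8) = 2.
By the Sprague-Grundy theorem, the Grundy value of a sum of independent games is the XOR of the component values.
Combined value = 8 XOR 2 = 10.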